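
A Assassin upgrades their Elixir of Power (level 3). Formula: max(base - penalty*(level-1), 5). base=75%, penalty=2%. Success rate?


raw_rate = 75 - 2 * (3 - 1)
= 75 - 2 * 2
= 75 - 4
= 71
Apply floor: max(71, 5) = 71%

71%


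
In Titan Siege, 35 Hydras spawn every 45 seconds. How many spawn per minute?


Spawns per minute = count * (60 / interval)
= 35 * (60 / 45)
= 35 * 1.3333
= 46.67

46.67 per minute


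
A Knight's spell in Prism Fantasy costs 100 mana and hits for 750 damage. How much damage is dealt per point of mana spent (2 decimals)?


Efficiency = damage / mana
= 750 / 100
= 7.50

7.50 dmg/mana


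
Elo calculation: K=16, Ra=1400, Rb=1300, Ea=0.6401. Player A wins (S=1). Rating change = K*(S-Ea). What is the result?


Elo update: delta = K * (S - Ea), where S = 1 (wins)
S - Ea = 1 - 0.6401 = 0.3599
Rating change = 16 * 0.3599
= 5.76

5.76 rating points


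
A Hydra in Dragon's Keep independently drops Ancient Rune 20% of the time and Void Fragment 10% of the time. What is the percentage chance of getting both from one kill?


For independent events, P(both) = P(A) * P(B)
= 20% * 10%
= 200 / 100 %
= 2.0%

2.0%


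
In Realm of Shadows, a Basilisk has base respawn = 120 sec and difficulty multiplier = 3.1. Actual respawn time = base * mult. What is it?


Respawn time = base * multiplier
= 120 * 3.1
= 372.0 seconds

372.0 seconds


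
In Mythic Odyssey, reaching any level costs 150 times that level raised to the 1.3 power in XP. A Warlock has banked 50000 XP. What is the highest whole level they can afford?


XP = 150 * level^1.3, so level = (XP / 150)^(1/1.3)
= (50000 / 150)^(1/1.3)
= 333.3333^0.7692
= 87.232
Floor: level = 87

level 87


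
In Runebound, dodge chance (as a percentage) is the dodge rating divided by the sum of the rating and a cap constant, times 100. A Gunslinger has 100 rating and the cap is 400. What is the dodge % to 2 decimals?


dodge% = 100 / (100 + 400) * 100
= 100 / 500 * 100
= 0.2 * 100
= 20.00%

20.00%


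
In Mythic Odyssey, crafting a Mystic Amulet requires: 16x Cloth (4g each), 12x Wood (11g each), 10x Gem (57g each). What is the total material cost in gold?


Cost breakdown:
  Cloth: 16 * 4 = 64
  Wood: 12 * 11 = 132
  Gem: 10 * 57 = 570
Total = 64 + 132 + 570 = 766

766 gold


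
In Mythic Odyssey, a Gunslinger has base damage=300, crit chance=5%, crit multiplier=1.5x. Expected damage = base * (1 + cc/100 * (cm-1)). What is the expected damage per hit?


E[dmg] = base * (1 + crit_chance * (crit_mult - 1))
cc as decimal = 5/100 = 0.05
cm - 1 = 1.5 - 1 = 0.5
Bonus factor = 0.05 * 0.5 = 0.025
Total multiplier = 1 + 0.025 = 1.025
Expected damage = 300 * 1.025 = 307.50

307.50 damage


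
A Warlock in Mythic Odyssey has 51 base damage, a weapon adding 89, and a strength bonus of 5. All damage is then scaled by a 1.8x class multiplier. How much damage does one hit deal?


Sum base + weapon + str = 51 + 89 + 5 = 145
Multiply by 1.8:
145 * 1.8 = 261.0

261.0 damage


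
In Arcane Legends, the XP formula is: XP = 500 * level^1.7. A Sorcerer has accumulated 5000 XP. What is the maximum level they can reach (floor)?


XP = 500 * level^1.7, so level = (XP / 500)^(1/1.7)
= (5000 / 500)^(1/1.7)
= 10.0^0.5882
= 3.8747
Floor: level = 3

level 3


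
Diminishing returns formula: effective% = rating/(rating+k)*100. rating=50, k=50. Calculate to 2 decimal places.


effective% = rating / (rating + k) * 100
= 50 / (50 + 50) * 100
= 50 / 100 * 100
= 0.5 * 100
= 50.00%

50.00%


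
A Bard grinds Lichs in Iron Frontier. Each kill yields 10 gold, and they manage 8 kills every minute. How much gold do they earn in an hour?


Gold per minute = 10 * 8 = 80
Gold per hour = 80 * 60 = 4800

4800 gold/hour


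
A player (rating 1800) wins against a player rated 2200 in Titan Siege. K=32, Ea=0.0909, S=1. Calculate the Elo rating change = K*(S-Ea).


Elo update: delta = K * (S - Ea), where S = 1 (wins)
S - Ea = 1 - 0.0909 = 0.9091
Rating change = 32 * 0.9091
= 29.09

29.09 rating points


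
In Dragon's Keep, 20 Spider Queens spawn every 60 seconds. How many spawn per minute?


Spawns per minute = count * (60 / interval)
= 20 * (60 / 60)
= 20 * 1.0
= 20.0

20.0 per minute


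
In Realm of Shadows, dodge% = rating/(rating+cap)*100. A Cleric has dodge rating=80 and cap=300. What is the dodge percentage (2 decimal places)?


dodge% = 80 / (80 + 300) * 100
= 80 / 380 * 100
= 0.210526 * 100
= 21.05%

21.05%


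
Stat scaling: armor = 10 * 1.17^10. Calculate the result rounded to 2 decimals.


value = base * growth^level
= 10 * 1.17^10
= 10 * 4.806828
= 48.07

48.07 armor


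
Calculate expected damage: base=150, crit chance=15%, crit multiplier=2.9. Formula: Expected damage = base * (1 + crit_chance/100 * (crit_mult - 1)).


E[dmg] = base * (1 + crit_chance * (crit_mult - 1))
cc as decimal = 15/100 = 0.15
cm - 1 = 2.9 - 1 = 1.9
Bonus factor = 0.15 * 1.9 = 0.285
Total multiplier = 1 + 0.285 = 1.285
Expected damage = 150 * 1.285 = 192.75

192.75 damage


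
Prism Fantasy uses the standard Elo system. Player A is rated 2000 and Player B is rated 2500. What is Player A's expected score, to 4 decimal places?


Elo expected score: Ea = 1/(1 + 10^((Rb-Ra)/400))
Rb - Ra = 2500 - 2000 = 500
(Rb-Ra)/400 = 500/400 = 1.25
10^1.25 = 17.782794
Ea = 1/(1 + 17.782794) = 1/18.782794 = 0.0532

0.0532


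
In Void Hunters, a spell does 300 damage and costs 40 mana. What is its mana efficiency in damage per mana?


Efficiency = damage / mana
= 300 / 40
= 7.50

7.50 dmg/mana


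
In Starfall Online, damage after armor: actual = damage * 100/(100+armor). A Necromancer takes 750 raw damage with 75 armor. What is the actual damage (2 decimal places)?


actual = 750 * 100 / (100 + 75)
= 750 * 100 / 175
= 75000 / 175
= 428.57

428.57 damage


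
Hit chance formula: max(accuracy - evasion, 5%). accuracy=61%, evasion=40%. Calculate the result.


accuracy - evasion = 61 - 40 = 21
Apply floor: max(21, 5) = 21
Hit chance = 21%

21%


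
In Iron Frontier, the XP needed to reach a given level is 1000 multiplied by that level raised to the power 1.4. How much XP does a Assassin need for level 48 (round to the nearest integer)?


XP = 1000 * level^1.4
Substitute level = 48:
XP = 1000 * 48^1.4
= 1000 * 225.8072
= 225807

225807 XP


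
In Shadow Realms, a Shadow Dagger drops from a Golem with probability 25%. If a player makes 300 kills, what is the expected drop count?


Expected drops = kills * (drop_rate / 100)
= 300 * (25 / 100)
= 300 * 0.25
= 75.0

75.0 drops


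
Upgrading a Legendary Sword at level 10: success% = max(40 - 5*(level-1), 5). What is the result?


raw_rate = 40 - 5 * (10 - 1)
= 40 - 5 * 9
= 40 - 45
= -5
Apply floor: max(-5, 5) = 5%

5%


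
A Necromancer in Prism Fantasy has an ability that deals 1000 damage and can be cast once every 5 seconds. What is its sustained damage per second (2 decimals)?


DPS = damage / cooldown
= 1000 / 5
= 200.00

200.00 DPS


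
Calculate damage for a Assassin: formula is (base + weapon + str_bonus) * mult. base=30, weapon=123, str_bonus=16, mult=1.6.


Sum base + weapon + str = 30 + 123 + 16 = 169
Multiply by 1.6:
169 * 1.6 = 270.4

270.4 damage


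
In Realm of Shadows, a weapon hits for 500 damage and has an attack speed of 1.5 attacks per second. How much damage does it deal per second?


DPS = damage * attack_speed
= 500 * 1.5
= 750.0

750.0 DPS


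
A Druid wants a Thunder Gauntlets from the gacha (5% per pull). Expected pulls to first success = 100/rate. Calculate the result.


Expected pulls for a geometric distribution = 1/p = 100 / rate%
= 100 / 5
= 20.0

20.0 pulls


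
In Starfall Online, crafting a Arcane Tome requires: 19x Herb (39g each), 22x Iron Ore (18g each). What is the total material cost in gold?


Cost breakdown:
  Herb: 19 * 39 = 741
  Iron Ore: 22 * 18 = 396
Total = 741 + 396 = 1137

1137 gold


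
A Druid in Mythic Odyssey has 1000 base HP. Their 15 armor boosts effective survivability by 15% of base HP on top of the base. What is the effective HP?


EHP = 1000 * (1 + 15/100)
= 1000 * (1 + 0.15)
= 1000 * 1.15
= 1150.0

1150.0 EHP


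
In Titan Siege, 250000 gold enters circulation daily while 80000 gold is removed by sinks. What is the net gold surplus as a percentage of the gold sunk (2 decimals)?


Net gold = 250000 - 80000 = 170000
Inflation rate = net / sunk * 100 = 170000 / 80000 * 100
= 2.125 * 100
= 212.50%

212.50%


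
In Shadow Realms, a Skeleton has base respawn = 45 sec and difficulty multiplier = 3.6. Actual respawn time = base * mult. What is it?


Respawn time = base * multiplier
= 45 * 3.6
= 162.0 seconds

162.0 seconds


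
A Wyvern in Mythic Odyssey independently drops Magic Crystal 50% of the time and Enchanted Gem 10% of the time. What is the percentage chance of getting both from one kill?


For independent events, P(both) = P(A) * P(B)
= 50% * 10%
= 500 / 100 %
= 5.0%

5.0%


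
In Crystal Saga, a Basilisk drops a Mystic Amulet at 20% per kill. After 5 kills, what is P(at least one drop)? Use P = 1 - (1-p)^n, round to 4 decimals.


P(at least one) = 1 - P(none) = 1 - (1-p)^n
p = 20/100 = 0.2
1 - p = 0.8
(1 - p)^5 = 0.8^5 = 0.327680
P(at least one) = 1 - 0.327680 = 0.6723

0.6723


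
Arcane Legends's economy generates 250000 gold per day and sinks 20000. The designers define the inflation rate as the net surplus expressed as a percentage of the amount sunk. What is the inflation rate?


Net gold = 250000 - 20000 = 230000
Inflation rate = net / sunk * 100 = 230000 / 20000 * 100
= 11.5 * 100
= 1150.00%

1150.00%


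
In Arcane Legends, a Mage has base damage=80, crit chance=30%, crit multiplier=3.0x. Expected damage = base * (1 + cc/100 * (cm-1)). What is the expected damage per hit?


E[dmg] = base * (1 + crit_chance * (crit_mult - 1))
cc as decimal = 30/100 = 0.3
cm - 1 = 3.0 - 1 = 2.0
Bonus factor = 0.3 * 2.0 = 0.6
Total multiplier = 1 + 0.6 = 1.6
Expected damage = 80 * 1.6 = 128.00

128.00 damage


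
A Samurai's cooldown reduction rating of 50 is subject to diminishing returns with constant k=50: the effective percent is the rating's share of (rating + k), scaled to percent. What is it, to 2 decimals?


effective% = rating / (rating + k) * 100
= 50 / (50 + 50) * 100
= 50 / 100 * 100
= 0.5 * 100
= 50.00%

50.00%


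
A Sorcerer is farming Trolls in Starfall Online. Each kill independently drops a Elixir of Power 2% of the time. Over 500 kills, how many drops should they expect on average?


Expected drops = kills * (drop_rate / 100)
= 500 * (2 / 100)
= 500 * 0.02
= 10.0

10.0 drops


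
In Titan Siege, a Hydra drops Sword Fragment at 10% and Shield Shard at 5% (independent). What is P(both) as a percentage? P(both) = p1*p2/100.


For independent events, P(both) = P(A) * P(B)
= 10% * 5%
= 50 / 100 %
= 0.5%

0.5%


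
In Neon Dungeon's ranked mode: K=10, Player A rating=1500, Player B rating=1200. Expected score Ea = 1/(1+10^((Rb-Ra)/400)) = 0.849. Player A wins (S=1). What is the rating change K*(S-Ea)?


Elo update: delta = K * (S - Ea), where S = 1 (wins)
S - Ea = 1 - 0.849 = 0.151
Rating change = 10 * 0.151
= 1.51

1.51 rating points


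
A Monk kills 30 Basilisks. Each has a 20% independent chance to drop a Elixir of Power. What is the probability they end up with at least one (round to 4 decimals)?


P(at least one) = 1 - P(none) = 1 - (1-p)^n
p = 20/100 = 0.2
1 - p = 0.8
(1 - p)^30 = 0.8^30 = 0.001238
P(at least one) = 1 - 0.001238 = 0.9988

0.9988


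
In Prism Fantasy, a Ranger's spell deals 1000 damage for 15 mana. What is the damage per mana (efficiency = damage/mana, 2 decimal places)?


Efficiency = damage / mana
= 1000 / 15
= 66.67

66.67 dmg/mana


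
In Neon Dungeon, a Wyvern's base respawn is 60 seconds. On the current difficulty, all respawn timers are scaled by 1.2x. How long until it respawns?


Respawn time = base * multiplier
= 60 * 1.2
= 72.0 seconds

72.0 seconds


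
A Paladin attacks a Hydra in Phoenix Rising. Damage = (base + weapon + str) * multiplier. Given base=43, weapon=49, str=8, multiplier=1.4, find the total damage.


Sum base + weapon + str = 43 + 49 + 8 = 100
Multiply by 1.4:
100 * 1.4 = 140.0

140.0 damage


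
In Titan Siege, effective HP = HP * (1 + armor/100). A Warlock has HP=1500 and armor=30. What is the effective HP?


EHP = 1500 * (1 + 30/100)
= 1500 * (1 + 0.3)
= 1500 * 1.3
= 1950.0

1950.0 EHP


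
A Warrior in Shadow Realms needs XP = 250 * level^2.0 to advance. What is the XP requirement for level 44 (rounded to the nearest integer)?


XP = 250 * level^2.0
Substitute level = 44:
XP = 250 * 44^2.0
= 250 * 1936.0
= 484000

484000 XP


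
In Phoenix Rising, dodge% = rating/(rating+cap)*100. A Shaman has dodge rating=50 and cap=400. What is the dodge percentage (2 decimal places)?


dodge% = 50 / (50 + 400) * 100
= 50 / 450 * 100
= 0.111111 * 100
= 11.11%

11.11%


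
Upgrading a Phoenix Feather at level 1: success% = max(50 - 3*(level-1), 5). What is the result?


raw_rate = 50 - 3 * (1 - 1)
= 50 - 3 * 0
= 50 - 0
= 50
Apply floor: max(50, 5) = 50%

50%


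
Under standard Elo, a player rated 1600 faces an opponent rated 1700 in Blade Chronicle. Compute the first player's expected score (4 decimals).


Elo expected score: Ea = 1/(1 + 10^((Rb-Ra)/400))
Rb - Ra = 1700 - 1600 = 100
(Rb-Ra)/400 = 100/400 = 0.25
10^0.25 = 1.778279
Ea = 1/(1 + 1.778279) = 1/2.778279 = 0.3599

0.3599


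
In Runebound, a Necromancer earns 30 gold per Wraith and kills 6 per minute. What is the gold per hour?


Gold per minute = 30 * 6 = 180
Gold per hour = 180 * 60 = 10800

10800 gold/hour


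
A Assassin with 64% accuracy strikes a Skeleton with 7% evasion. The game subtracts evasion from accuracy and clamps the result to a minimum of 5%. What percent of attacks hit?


accuracy - evasion = 64 - 7 = 57
Apply floor: max(57, 5) = 57
Hit chance = 57%

57%


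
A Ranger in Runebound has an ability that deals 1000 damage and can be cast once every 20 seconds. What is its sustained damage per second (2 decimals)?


DPS = damage / cooldown
= 1000 / 20
= 50.00

50.00 DPS


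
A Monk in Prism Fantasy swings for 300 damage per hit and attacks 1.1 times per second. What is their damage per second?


DPS = damage * attack_speed
= 300 * 1.1
= 330.0

330.0 DPS


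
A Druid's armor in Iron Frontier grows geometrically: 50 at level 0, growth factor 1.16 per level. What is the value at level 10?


value = base * growth^level
= 50 * 1.16^10
= 50 * 4.411435
= 220.57

220.57 armor


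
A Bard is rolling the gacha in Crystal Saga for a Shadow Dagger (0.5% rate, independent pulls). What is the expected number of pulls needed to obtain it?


Expected pulls for a geometric distribution = 1/p = 100 / rate%
= 100 / 0.5
= 200.0

200.0 pulls


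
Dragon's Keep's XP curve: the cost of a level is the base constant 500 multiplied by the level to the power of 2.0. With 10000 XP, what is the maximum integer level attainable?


XP = 500 * level^2.0, so level = (XP / 500)^(1/2.0)
= (10000 / 500)^(1/2.0)
= 20.0^0.5
= 4.4721
Floor: level = 4

level 4


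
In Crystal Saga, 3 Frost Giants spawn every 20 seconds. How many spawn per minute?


Spawns per minute = count * (60 / interval)
= 3 * (60 / 20)
= 3 * 3.0
= 9.0

9.0 per minute


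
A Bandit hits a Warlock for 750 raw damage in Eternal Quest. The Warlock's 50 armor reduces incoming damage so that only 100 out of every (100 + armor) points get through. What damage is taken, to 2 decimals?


actual = 750 * 100 / (100 + 50)
= 750 * 100 / 150
= 75000 / 150
= 500.00

500.00 damage


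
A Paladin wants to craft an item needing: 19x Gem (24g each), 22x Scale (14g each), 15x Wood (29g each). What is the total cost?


Cost breakdown:
  Gem: 19 * 24 = 456
  Scale: 22 * 14 = 308
  Wood: 15 * 29 = 435
Total = 456 + 308 + 435 = 1199

1199 gold


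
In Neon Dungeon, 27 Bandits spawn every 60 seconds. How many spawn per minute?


Spawns per minute = count * (60 / interval)
= 27 * (60 / 60)
= 27 * 1.0
= 27.0

27.0 per minute


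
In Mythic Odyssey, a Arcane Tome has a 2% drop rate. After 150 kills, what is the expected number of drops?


Expected drops = kills * (drop_rate / 100)
= 150 * (2 / 100)
= 150 * 0.02
= 3.0

3.0 drops


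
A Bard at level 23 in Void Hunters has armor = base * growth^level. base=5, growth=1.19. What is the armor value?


value = base * growth^level
= 5 * 1.19^23
= 5 * 54.648735
= 273.24

273.24 armor


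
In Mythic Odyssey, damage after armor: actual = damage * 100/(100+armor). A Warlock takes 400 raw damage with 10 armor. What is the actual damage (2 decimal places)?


actual = 400 * 100 / (100 + 10)
= 400 * 100 / 110
= 40000 / 110
= 363.64

363.64 damage


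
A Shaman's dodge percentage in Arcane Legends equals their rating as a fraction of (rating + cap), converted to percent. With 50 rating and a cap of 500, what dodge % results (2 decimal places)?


dodge% = 50 / (50 + 500) * 100
= 50 / 550 * 100
= 0.090909 * 100
= 9.09%

9.09%


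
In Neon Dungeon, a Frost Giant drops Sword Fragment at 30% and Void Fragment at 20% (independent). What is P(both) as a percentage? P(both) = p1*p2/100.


For independent events, P(both) = P(A) * P(B)
= 30% * 20%
= 600 / 100 %
= 6.0%

6.0%


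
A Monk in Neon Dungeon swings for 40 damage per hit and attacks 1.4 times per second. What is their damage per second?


DPS = damage * attack_speed
= 40 * 1.4
= 56.0

56.0 DPS


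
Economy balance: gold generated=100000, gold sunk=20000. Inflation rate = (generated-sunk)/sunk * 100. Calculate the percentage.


Net gold = 100000 - 20000 = 80000
Inflation rate = net / sunk * 100 = 80000 / 20000 * 100
= 4.0 * 100
= 400.00%

400.00%


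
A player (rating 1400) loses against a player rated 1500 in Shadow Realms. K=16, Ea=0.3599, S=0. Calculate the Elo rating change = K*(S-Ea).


Elo update: delta = K * (S - Ea), where S = 0 (loses)
S - Ea = 0 - 0.3599 = -0.3599
Rating change = 16 * -0.3599
= -5.76

-5.76 rating points


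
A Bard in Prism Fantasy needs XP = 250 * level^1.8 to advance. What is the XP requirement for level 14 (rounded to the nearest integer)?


XP = 250 * level^1.8
Substitute level = 14:
XP = 250 * 14^1.8
= 250 * 115.6193
= 28905

28905 XP


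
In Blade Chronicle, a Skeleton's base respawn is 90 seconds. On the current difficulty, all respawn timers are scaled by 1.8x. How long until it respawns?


Respawn time = base * multiplier
= 90 * 1.8
= 162.0 seconds

162.0 seconds


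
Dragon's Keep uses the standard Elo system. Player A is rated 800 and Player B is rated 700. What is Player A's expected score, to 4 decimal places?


Elo expected score: Ea = 1/(1 + 10^((Rb-Ra)/400))
Rb - Ra = 700 - 800 = -100
(Rb-Ra)/400 = -100/400 = -0.25
10^-0.25 = 0.562341
Ea = 1/(1 + 0.562341) = 1/1.562341 = 0.6401

0.6401


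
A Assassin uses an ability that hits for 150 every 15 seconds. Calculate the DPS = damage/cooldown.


DPS = damage / cooldown
= 150 / 15
= 10.00

10.00 DPS


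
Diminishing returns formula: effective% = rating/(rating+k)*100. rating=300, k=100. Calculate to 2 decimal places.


effective% = rating / (rating + k) * 100
= 300 / (300 + 100) * 100
= 300 / 400 * 100
= 0.75 * 100
= 75.00%

75.00%


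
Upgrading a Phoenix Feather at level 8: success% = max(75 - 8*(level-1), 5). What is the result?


raw_rate = 75 - 8 * (8 - 1)
= 75 - 8 * 7
= 75 - 56
= 19
Apply floor: max(19, 5) = 19%

19%


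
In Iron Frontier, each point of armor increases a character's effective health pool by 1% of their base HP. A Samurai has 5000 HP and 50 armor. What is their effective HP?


EHP = 5000 * (1 + 50/100)
= 5000 * (1 + 0.5)
= 5000 * 1.5
= 7500.0

7500.0 EHP


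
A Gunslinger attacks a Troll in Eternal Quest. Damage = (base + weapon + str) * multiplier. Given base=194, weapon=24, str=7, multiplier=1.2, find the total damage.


Sum base + weapon + str = 194 + 24 + 7 = 225
Multiply by 1.2:
225 * 1.2 = 270.0

270.0 damage


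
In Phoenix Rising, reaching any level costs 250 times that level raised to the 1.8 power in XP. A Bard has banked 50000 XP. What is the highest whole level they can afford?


XP = 250 * level^1.8, so level = (XP / 250)^(1/1.8)
= (50000 / 250)^(1/1.8)
= 200.0^0.5556
= 18.9824
Floor: level = 18

level 18


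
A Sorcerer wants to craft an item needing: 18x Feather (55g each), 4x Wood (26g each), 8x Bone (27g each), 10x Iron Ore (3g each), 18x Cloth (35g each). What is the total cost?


Cost breakdown:
  Feather: 18 * 55 = 990
  Wood: 4 * 26 = 104
  Bone: 8 * 27 = 216
  Iron Ore: 10 * 3 = 30
  Cloth: 18 * 35 = 630
Total = 990 + 104 + 216 + 30 + 630 = 1970

1970 gold


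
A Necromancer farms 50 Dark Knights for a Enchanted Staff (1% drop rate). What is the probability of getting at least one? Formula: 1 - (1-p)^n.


P(at least one) = 1 - P(none) = 1 - (1-p)^n
p = 1/100 = 0.01
1 - p = 0.99
(1 - p)^50 = 0.99^50 = 0.605006
P(at least one) = 1 - 0.605006 = 0.3950

0.3950


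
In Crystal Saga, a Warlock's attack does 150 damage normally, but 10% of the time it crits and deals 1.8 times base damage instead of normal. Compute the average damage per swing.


E[dmg] = base * (1 + crit_chance * (crit_mult - 1))
cc as decimal = 10/100 = 0.1
cm - 1 = 1.8 - 1 = 0.8
Bonus factor = 0.1 * 0.8 = 0.08
Total multiplier = 1 + 0.08 = 1.08
Expected damage = 150 * 1.08 = 162.00

162.00 damage


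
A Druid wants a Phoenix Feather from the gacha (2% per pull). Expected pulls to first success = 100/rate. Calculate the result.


Expected pulls for a geometric distribution = 1/p = 100 / rate%
= 100 / 2
= 50.0

50.0 pulls


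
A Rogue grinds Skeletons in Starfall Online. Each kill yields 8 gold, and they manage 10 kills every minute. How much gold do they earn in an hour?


Gold per minute = 8 * 10 = 80
Gold per hour = 80 * 60 = 4800

4800 gold/hour


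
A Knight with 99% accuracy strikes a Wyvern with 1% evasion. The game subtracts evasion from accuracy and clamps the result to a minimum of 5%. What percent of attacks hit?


accuracy - evasion = 99 - 1 = 98
Apply floor: max(98, 5) = 98
Hit chance = 98%

98%


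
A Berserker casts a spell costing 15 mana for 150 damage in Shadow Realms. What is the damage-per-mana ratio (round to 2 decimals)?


Efficiency = damage / mana
= 150 / 15
= 10.00

10.00 dmg/mana


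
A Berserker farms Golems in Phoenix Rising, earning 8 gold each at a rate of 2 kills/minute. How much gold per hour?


Gold per minute = 8 * 2 = 16
Gold per hour = 16 * 60 = 960

960 gold/hour


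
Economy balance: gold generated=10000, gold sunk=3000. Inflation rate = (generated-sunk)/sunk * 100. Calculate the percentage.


Net gold = 10000 - 3000 = 7000
Inflation rate = net / sunk * 100 = 7000 / 3000 * 100
= 2.333333 * 100
= 233.33%

233.33%


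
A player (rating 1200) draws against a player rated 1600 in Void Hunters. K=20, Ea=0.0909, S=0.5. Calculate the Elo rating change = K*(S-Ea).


Elo update: delta = K * (S - Ea), where S = 0.5 (draws)
S - Ea = 0.5 - 0.0909 = 0.4091
Rating change = 20 * 0.4091
= 8.18

8.18 rating points


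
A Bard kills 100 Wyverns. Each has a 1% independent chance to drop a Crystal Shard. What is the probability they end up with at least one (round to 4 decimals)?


P(at least one) = 1 - P(none) = 1 - (1-p)^n
p = 1/100 = 0.01
1 - p = 0.99
(1 - p)^100 = 0.99^100 = 0.366032
P(at least one) = 1 - 0.366032 = 0.6340

0.6340


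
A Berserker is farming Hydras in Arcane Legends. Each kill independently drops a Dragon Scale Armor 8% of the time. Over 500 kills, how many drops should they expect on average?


Expected drops = kills * (drop_rate / 100)
= 500 * (8 / 100)
= 500 * 0.08
= 40.0

40.0 drops


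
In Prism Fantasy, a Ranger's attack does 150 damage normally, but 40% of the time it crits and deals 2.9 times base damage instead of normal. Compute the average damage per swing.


E[dmg] = base * (1 + crit_chance * (crit_mult - 1))
cc as decimal = 40/100 = 0.4
cm - 1 = 2.9 - 1 = 1.9
Bonus factor = 0.4 * 1.9 = 0.76
Total multiplier = 1 + 0.76 = 1.76
Expected damage = 150 * 1.76 = 264.00

264.00 damage


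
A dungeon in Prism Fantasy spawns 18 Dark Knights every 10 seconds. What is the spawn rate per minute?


Spawns per minute = count * (60 / interval)
= 18 * (60 / 10)
= 18 * 6.0
= 108.0

108.0 per minute


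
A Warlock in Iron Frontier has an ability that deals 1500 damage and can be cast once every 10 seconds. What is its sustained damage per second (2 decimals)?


DPS = damage / cooldown
= 1500 / 10
= 150.00

150.00 DPS


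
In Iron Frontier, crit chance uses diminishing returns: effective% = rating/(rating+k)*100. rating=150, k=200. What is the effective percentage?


effective% = rating / (rating + k) * 100
= 150 / (150 + 200) * 100
= 150 / 350 * 100
= 0.428571 * 100
= 42.86%

42.86%


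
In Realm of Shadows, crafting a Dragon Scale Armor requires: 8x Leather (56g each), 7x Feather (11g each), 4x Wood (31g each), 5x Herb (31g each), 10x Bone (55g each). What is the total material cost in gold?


Cost breakdown:
  Leather: 8 * 56 = 448
  Feather: 7 * 11 = 77
  Wood: 4 * 31 = 124
  Herb: 5 * 31 = 155
  Bone: 10 * 55 = 550
Total = 448 + 77 + 124 + 155 + 550 = 1354

1354 gold


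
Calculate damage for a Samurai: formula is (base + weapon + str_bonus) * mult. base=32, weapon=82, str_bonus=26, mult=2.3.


Sum base + weapon + str = 32 + 82 + 26 = 140
Multiply by 2.3:
140 * 2.3 = 322.0

322.0 damage


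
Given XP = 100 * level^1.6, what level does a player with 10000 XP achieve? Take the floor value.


XP = 100 * level^1.6, so level = (XP / 100)^(1/1.6)
= (10000 / 100)^(1/1.6)
= 100.0^0.625
= 17.7828
Floor: level = 17

level 17


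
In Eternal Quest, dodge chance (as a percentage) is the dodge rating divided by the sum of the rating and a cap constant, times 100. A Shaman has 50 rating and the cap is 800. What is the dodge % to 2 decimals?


dodge% = 50 / (50 + 800) * 100
= 50 / 850 * 100
= 0.058824 * 100
= 5.88%

5.88%


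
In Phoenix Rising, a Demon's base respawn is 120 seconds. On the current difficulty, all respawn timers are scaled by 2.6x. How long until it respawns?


Respawn time = base * multiplier
= 120 * 2.6
= 312.0 seconds

312.0 seconds


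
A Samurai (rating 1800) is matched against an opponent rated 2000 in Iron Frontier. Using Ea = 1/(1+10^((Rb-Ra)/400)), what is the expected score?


Elo expected score: Ea = 1/(1 + 10^((Rb-Ra)/400))
Rb - Ra = 2000 - 1800 = 200
(Rb-Ra)/400 = 200/400 = 0.5
10^0.5 = 3.162278
Ea = 1/(1 + 3.162278) = 1/4.162278 = 0.2403

0.2403


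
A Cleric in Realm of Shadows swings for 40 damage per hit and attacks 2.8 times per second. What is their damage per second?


DPS = damage * attack_speed
= 40 * 2.8
= 112.0

112.0 DPS


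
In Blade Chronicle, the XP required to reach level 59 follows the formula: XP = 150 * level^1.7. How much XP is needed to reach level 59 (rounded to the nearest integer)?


XP = 150 * level^1.7
Substitute level = 59:
XP = 150 * 59^1.7
= 150 * 1024.3501
= 153653

153653 XP


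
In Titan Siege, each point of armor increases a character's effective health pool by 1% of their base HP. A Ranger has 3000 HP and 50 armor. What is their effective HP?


EHP = 3000 * (1 + 50/100)
= 3000 * (1 + 0.5)
= 3000 * 1.5
= 4500.0

4500.0 EHP


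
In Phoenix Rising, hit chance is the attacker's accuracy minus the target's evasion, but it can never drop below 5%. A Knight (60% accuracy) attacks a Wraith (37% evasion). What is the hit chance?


accuracy - evasion = 60 - 37 = 23
Apply floor: max(23, 5) = 23
Hit chance = 23%

23%


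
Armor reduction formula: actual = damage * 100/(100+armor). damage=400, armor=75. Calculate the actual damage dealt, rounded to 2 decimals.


actual = 400 * 100 / (100 + 75)
= 400 * 100 / 175
= 40000 / 175
= 228.57

228.57 damage


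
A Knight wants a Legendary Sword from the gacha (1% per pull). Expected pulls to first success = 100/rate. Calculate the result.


Expected pulls for a geometric distribution = 1/p = 100 / rate%
= 100 / 1
= 100.0

100.0 pulls


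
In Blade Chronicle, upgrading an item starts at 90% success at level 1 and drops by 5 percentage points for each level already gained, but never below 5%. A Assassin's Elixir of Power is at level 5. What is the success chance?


raw_rate = 90 - 5 * (5 - 1)
= 90 - 5 * 4
= 90 - 20
= 70
Apply floor: max(70, 5) = 70%

70%


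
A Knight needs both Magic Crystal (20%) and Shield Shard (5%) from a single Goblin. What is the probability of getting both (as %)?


For independent events, P(both) = P(A) * P(B)
= 20% * 5%
= 100 / 100 %
= 1.0%

1.0%


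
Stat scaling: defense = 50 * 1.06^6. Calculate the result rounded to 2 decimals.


value = base * growth^level
= 50 * 1.06^6
= 50 * 1.418519
= 70.93

70.93 defense


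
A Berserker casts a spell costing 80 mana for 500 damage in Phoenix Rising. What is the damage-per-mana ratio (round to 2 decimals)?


Efficiency = damage / mana
= 500 / 80
= 6.25

6.25 dmg/mana


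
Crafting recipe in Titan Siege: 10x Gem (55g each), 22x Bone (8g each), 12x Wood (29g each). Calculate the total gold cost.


Cost breakdown:
  Gem: 10 * 55 = 550
  Bone: 22 * 8 = 176
  Wood: 12 * 29 = 348
Total = 550 + 176 + 348 = 1074

1074 gold


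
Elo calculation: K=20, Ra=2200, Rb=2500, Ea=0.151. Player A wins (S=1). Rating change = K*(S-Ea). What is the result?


Elo update: delta = K * (S - Ea), where S = 1 (wins)
S - Ea = 1 - 0.151 = 0.849
Rating change = 20 * 0.849
= 16.98

16.98 rating points


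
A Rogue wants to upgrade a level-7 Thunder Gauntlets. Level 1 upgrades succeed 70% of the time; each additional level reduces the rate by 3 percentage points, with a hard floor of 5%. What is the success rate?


raw_rate = 70 - 3 * (7 - 1)
= 70 - 3 * 6
= 70 - 18
= 52
Apply floor: max(52, 5) = 52%

52%


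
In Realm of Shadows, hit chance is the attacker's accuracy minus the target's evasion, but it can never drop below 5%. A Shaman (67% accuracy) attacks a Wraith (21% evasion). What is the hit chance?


accuracy - evasion = 67 - 21 = 46
Apply floor: max(46, 5) = 46
Hit chance = 46%

46%


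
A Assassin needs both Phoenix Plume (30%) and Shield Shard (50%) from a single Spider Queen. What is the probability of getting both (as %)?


For independent events, P(both) = P(A) * P(B)
= 30% * 50%
= 1500 / 100 %
= 15.0%

15.0%


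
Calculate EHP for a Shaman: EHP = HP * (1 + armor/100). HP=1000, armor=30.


EHP = 1000 * (1 + 30/100)
= 1000 * (1 + 0.3)
= 1000 * 1.3
= 1300.0

1300.0 EHP


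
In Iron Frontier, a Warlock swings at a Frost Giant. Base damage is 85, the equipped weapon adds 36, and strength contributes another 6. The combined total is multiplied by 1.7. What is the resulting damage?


Sum base + weapon + str = 85 + 36 + 6 = 127
Multiply by 1.7:
127 * 1.7 = 215.9

215.9 damage


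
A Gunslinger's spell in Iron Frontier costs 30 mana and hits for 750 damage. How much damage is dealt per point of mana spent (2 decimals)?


Efficiency = damage / mana
= 750 / 30
= 25.00

25.00 dmg/mana


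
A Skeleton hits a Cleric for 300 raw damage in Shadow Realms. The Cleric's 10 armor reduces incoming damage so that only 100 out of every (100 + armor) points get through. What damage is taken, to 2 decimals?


actual = 300 * 100 / (100 + 10)
= 300 * 100 / 110
= 30000 / 110
= 272.73

272.73 damage


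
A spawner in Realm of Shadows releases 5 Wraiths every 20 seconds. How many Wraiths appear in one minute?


Spawns per minute = count * (60 / interval)
= 5 * (60 / 20)
= 5 * 3.0
= 15.0

15.0 per minute


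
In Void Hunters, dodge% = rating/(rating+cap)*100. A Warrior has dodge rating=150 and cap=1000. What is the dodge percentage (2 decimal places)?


dodge% = 150 / (150 + 1000) * 100
= 150 / 1150 * 100
= 0.130435 * 100
= 13.04%

13.04%


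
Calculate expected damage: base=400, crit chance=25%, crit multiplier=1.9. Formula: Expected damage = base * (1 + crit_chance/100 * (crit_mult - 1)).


E[dmg] = base * (1 + crit_chance * (crit_mult - 1))
cc as decimal = 25/100 = 0.25
cm - 1 = 1.9 - 1 = 0.9
Bonus factor = 0.25 * 0.9 = 0.225
Total multiplier = 1 + 0.225 = 1.225
Expected damage = 400 * 1.225 = 490.00

490.00 damage


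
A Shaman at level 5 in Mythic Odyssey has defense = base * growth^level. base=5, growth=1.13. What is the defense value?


value = base * growth^level
= 5 * 1.13^5
= 5 * 1.842435
= 9.21

9.21 defense


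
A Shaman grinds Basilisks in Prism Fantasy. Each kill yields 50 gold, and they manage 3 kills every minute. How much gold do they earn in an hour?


Gold per minute = 50 * 3 = 150
Gold per hour = 150 * 60 = 9000

9000 gold/hour


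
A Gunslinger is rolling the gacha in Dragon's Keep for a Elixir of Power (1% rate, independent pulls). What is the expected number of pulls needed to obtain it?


Expected pulls for a geometric distribution = 1/p = 100 / rate%
= 100 / 1
= 100.0

100.0 pulls


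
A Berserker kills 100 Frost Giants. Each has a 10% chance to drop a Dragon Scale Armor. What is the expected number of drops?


Expected drops = kills * (drop_rate / 100)
= 100 * (10 / 100)
= 100 * 0.1
= 10.0

10.0 drops


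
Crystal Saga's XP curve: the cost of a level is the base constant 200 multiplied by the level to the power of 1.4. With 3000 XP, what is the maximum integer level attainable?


XP = 200 * level^1.4, so level = (XP / 200)^(1/1.4)
= (3000 / 200)^(1/1.4)
= 15.0^0.7143
= 6.9193
Floor: level = 6

level 6


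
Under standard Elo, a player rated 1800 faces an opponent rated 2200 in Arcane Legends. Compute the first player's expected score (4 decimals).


Elo expected score: Ea = 1/(1 + 10^((Rb-Ra)/400))
Rb - Ra = 2200 - 1800 = 400
(Rb-Ra)/400 = 400/400 = 1.0
10^1.0 = 10.0
Ea = 1/(1 + 10.0) = 1/11.0 = 0.0909

0.0909


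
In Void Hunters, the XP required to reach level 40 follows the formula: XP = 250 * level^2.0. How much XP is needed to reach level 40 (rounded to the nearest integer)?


XP = 250 * level^2.0
Substitute level = 40:
XP = 250 * 40^2.0
= 250 * 1600.0
= 400000

400000 XP


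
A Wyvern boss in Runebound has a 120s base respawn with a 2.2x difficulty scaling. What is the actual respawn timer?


Respawn time = base * multiplier
= 120 * 2.2
= 264.0 seconds

264.0 seconds


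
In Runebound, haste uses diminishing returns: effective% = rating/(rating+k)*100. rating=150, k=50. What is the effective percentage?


effective% = rating / (rating + k) * 100
= 150 / (150 + 50) * 100
= 150 / 200 * 100
= 0.75 * 100
= 75.00%

75.00%


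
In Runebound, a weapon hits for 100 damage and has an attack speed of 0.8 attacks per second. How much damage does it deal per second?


DPS = damage * attack_speed
= 100 * 0.8
= 80.0

80.0 DPS


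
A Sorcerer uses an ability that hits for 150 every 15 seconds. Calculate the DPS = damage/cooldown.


DPS = damage / cooldown
= 150 / 15
= 10.00

10.00 DPS


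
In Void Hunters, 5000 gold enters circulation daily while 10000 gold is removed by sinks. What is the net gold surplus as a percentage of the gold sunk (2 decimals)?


Net gold = 5000 - 10000 = -5000
Inflation rate = net / sunk * 100 = -5000 / 10000 * 100
= -0.5 * 100
= -50.00%

-50.00%


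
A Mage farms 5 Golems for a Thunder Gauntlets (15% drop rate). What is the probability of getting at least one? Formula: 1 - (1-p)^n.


P(at least one) = 1 - P(none) = 1 - (1-p)^n
p = 15/100 = 0.15
1 - p = 0.85
(1 - p)^5 = 0.85^5 = 0.443705
P(at least one) = 1 - 0.443705 = 0.5563

0.5563


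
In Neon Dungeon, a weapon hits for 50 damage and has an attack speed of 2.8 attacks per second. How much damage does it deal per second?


DPS = damage * attack_speed
= 50 * 2.8
= 140.0

140.0 DPS


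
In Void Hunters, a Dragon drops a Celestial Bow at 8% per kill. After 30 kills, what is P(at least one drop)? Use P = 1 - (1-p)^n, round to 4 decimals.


P(at least one) = 1 - P(none) = 1 - (1-p)^n
p = 8/100 = 0.08
1 - p = 0.92
(1 - p)^30 = 0.92^30 = 0.081966
P(at least one) = 1 - 0.081966 = 0.9180

0.9180


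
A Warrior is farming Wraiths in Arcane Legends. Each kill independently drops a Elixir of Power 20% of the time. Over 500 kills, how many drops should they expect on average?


Expected drops = kills * (drop_rate / 100)
= 500 * (20 / 100)
= 500 * 0.2
= 100.0

100.0 drops


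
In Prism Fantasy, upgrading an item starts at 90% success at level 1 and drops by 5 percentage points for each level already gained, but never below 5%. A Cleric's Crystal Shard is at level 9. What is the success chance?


raw_rate = 90 - 5 * (9 - 1)
= 90 - 5 * 8
= 90 - 40
= 50
Apply floor: max(50, 5) = 50%

50%


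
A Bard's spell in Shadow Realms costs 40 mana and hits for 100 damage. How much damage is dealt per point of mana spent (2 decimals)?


Efficiency = damage / mana
= 100 / 40
= 2.50

2.50 dmg/mana


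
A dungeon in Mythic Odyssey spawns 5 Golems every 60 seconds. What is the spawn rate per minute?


Spawns per minute = count * (60 / interval)
= 5 * (60 / 60)
= 5 * 1.0
= 5.0

5.0 per minute


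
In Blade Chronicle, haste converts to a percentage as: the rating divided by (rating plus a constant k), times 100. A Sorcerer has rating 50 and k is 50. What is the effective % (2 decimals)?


effective% = rating / (rating + k) * 100
= 50 / (50 + 50) * 100
= 50 / 100 * 100
= 0.5 * 100
= 50.00%

50.00%


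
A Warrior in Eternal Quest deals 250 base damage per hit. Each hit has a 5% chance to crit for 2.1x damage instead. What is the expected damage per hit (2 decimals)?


E[dmg] = base * (1 + crit_chance * (crit_mult - 1))
cc as decimal = 5/100 = 0.05
cm - 1 = 2.1 - 1 = 1.1
Bonus factor = 0.05 * 1.1 = 0.055
Total multiplier = 1 + 0.055 = 1.055
Expected damage = 250 * 1.055 = 263.75

263.75 damage


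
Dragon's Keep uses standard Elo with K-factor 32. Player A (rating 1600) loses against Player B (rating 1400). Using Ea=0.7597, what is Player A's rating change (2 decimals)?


Elo update: delta = K * (S - Ea), where S = 0 (loses)
S - Ea = 0 - 0.7597 = -0.7597
Rating change = 32 * -0.7597
= -24.31

-24.31 rating points


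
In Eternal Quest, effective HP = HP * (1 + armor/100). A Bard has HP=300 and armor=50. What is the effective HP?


EHP = 300 * (1 + 50/100)
= 300 * (1 + 0.5)
= 300 * 1.5
= 450.0

450.0 EHP


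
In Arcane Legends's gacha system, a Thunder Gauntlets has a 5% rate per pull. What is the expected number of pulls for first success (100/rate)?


Expected pulls for a geometric distribution = 1/p = 100 / rate%
= 100 / 5
= 20.0

20.0 pulls


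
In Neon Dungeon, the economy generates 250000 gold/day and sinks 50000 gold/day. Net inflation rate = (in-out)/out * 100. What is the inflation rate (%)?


Net gold = 250000 - 50000 = 200000
Inflation rate = net / sunk * 100 = 200000 / 50000 * 100
= 4.0 * 100
= 400.00%

400.00%


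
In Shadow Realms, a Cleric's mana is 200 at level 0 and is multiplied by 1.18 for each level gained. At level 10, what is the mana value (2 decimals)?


value = base * growth^level
= 200 * 1.18^10
= 200 * 5.233836
= 1046.77

1046.77 mana


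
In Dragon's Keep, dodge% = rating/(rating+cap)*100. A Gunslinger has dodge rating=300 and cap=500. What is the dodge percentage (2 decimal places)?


dodge% = 300 / (300 + 500) * 100
= 300 / 800 * 100
= 0.375 * 100
= 37.50%

37.50%


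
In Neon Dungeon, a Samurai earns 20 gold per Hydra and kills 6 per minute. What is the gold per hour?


Gold per minute = 20 * 6 = 120
Gold per hour = 120 * 60 = 7200

7200 gold/hour


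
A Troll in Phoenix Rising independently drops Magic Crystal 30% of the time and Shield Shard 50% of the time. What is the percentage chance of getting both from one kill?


For independent events, P(both) = P(A) * P(B)
= 30% * 50%
= 1500 / 100 %
= 15.0%

15.0%
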